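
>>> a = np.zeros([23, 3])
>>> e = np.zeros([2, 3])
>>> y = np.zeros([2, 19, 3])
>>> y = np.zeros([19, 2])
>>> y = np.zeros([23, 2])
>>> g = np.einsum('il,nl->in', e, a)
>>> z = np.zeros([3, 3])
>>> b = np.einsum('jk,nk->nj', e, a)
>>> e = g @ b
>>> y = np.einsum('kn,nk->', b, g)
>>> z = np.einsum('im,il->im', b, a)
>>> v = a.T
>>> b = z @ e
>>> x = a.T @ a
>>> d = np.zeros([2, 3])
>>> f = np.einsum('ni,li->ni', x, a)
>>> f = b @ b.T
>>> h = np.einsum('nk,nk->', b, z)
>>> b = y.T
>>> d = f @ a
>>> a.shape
(23, 3)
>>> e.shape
(2, 2)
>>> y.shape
()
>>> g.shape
(2, 23)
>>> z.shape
(23, 2)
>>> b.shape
()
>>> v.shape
(3, 23)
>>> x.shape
(3, 3)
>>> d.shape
(23, 3)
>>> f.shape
(23, 23)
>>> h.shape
()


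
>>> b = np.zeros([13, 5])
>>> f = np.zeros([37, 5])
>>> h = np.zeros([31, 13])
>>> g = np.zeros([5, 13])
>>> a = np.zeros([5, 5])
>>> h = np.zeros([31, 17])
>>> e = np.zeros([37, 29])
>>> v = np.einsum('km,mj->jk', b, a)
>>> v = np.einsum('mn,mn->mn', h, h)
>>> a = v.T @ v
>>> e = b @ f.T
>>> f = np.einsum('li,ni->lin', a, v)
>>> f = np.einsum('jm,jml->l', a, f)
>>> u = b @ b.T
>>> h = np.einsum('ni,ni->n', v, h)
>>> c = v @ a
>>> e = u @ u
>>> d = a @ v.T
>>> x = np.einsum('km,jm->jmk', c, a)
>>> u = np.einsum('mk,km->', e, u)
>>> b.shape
(13, 5)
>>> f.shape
(31,)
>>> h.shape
(31,)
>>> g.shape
(5, 13)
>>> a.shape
(17, 17)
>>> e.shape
(13, 13)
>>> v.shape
(31, 17)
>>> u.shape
()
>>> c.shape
(31, 17)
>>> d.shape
(17, 31)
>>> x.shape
(17, 17, 31)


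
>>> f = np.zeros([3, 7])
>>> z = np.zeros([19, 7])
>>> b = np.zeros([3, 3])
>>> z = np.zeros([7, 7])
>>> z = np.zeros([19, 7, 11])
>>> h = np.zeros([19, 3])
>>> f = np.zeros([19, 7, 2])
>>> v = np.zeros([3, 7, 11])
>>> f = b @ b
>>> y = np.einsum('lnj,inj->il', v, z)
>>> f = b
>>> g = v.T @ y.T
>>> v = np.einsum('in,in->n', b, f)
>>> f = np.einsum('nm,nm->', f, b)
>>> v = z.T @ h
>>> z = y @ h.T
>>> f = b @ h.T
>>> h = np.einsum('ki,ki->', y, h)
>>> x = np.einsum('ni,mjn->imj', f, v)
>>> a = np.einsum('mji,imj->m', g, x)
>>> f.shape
(3, 19)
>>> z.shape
(19, 19)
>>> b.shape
(3, 3)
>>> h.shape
()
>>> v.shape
(11, 7, 3)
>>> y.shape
(19, 3)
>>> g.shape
(11, 7, 19)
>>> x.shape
(19, 11, 7)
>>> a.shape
(11,)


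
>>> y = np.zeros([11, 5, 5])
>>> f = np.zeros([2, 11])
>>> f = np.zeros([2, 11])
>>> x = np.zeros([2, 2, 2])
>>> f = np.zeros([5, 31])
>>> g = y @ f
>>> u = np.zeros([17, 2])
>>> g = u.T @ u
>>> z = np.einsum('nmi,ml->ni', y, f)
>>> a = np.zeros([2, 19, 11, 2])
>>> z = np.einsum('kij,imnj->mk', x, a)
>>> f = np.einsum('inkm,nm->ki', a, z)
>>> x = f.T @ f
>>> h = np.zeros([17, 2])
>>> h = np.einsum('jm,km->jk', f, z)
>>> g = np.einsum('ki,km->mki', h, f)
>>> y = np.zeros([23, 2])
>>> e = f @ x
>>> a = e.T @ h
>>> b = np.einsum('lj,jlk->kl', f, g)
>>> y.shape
(23, 2)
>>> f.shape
(11, 2)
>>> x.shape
(2, 2)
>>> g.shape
(2, 11, 19)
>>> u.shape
(17, 2)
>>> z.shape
(19, 2)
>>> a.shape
(2, 19)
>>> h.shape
(11, 19)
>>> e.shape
(11, 2)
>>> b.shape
(19, 11)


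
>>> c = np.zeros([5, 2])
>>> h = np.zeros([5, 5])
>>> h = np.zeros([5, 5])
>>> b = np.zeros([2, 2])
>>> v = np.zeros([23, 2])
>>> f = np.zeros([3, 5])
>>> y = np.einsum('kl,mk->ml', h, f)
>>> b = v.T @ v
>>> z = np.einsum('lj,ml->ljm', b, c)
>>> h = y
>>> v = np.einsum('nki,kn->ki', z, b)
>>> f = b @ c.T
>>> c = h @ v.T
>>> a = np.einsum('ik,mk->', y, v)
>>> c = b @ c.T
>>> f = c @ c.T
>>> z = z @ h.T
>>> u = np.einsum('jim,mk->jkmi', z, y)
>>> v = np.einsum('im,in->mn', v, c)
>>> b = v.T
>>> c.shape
(2, 3)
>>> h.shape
(3, 5)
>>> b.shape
(3, 5)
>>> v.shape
(5, 3)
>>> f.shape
(2, 2)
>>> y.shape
(3, 5)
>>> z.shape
(2, 2, 3)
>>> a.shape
()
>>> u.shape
(2, 5, 3, 2)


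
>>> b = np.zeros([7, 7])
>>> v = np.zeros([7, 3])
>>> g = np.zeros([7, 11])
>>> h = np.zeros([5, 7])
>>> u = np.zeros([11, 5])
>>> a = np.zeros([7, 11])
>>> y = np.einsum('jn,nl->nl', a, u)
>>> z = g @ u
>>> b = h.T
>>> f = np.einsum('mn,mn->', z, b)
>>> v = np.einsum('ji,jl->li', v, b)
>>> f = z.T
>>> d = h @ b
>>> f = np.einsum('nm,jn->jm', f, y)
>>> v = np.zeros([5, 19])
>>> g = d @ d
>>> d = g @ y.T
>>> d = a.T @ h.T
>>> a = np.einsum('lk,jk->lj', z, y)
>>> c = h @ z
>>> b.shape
(7, 5)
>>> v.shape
(5, 19)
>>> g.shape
(5, 5)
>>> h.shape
(5, 7)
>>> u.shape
(11, 5)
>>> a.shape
(7, 11)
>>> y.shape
(11, 5)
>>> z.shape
(7, 5)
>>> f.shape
(11, 7)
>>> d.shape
(11, 5)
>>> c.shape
(5, 5)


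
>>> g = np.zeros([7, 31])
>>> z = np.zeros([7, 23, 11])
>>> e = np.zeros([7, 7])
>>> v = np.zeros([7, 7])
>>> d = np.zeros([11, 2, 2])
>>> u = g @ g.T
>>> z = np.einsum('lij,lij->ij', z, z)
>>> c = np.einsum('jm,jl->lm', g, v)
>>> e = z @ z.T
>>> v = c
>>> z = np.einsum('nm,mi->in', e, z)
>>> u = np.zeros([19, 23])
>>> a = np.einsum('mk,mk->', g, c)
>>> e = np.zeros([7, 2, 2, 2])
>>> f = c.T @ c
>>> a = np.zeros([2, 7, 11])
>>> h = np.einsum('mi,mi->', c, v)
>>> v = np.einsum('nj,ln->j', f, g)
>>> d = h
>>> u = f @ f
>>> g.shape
(7, 31)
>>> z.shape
(11, 23)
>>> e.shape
(7, 2, 2, 2)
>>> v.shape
(31,)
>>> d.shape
()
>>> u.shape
(31, 31)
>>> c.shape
(7, 31)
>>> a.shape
(2, 7, 11)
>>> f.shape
(31, 31)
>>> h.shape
()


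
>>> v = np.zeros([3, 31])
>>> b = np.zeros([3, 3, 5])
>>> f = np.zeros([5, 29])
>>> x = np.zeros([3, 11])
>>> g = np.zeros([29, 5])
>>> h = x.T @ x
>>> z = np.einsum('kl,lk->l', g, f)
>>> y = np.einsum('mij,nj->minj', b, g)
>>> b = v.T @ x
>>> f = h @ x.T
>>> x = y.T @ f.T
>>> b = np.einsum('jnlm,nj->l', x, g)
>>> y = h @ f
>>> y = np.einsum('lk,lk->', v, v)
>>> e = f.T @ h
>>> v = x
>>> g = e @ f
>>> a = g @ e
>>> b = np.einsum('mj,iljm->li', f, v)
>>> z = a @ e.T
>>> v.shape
(5, 29, 3, 11)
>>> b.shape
(29, 5)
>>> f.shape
(11, 3)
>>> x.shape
(5, 29, 3, 11)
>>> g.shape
(3, 3)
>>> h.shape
(11, 11)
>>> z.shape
(3, 3)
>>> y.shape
()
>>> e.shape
(3, 11)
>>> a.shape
(3, 11)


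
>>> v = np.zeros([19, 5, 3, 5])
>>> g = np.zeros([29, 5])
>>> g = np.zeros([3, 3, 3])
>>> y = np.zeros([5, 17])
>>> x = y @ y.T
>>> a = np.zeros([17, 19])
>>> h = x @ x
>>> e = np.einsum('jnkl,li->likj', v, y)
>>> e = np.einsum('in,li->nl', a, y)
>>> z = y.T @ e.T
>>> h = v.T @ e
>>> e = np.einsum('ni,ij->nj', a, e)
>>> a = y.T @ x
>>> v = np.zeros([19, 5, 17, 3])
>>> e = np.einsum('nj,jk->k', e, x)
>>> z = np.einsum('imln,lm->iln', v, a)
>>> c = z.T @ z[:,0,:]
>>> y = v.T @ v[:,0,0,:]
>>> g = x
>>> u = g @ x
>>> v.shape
(19, 5, 17, 3)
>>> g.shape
(5, 5)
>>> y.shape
(3, 17, 5, 3)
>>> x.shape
(5, 5)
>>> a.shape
(17, 5)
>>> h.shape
(5, 3, 5, 5)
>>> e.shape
(5,)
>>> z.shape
(19, 17, 3)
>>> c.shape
(3, 17, 3)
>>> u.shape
(5, 5)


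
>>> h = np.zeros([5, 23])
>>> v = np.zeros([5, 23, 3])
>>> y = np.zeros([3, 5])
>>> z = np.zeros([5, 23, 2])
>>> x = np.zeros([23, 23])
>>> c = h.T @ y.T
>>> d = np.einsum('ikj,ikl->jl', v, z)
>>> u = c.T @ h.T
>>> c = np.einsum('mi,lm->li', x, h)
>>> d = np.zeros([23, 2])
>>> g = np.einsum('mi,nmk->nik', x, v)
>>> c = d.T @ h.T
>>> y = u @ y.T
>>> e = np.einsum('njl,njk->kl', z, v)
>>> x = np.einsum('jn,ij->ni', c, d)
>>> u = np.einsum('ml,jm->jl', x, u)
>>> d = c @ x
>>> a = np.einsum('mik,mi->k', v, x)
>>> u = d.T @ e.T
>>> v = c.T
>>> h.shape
(5, 23)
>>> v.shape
(5, 2)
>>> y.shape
(3, 3)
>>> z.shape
(5, 23, 2)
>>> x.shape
(5, 23)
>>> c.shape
(2, 5)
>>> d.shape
(2, 23)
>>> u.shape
(23, 3)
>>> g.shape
(5, 23, 3)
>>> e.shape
(3, 2)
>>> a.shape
(3,)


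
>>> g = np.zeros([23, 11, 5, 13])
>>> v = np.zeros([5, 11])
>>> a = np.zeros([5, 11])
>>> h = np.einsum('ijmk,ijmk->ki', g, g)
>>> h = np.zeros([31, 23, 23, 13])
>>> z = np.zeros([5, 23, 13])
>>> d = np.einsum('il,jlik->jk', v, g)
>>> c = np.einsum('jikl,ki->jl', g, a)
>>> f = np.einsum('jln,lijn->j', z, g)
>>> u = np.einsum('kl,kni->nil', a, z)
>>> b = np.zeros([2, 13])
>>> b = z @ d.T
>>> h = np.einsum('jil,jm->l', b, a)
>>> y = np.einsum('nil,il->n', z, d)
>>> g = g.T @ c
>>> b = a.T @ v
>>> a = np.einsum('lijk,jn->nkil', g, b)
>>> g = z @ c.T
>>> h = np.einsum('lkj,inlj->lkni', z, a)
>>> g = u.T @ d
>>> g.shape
(11, 13, 13)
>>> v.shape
(5, 11)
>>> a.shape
(11, 13, 5, 13)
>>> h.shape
(5, 23, 13, 11)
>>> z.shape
(5, 23, 13)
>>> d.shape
(23, 13)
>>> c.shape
(23, 13)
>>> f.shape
(5,)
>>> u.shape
(23, 13, 11)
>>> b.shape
(11, 11)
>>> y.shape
(5,)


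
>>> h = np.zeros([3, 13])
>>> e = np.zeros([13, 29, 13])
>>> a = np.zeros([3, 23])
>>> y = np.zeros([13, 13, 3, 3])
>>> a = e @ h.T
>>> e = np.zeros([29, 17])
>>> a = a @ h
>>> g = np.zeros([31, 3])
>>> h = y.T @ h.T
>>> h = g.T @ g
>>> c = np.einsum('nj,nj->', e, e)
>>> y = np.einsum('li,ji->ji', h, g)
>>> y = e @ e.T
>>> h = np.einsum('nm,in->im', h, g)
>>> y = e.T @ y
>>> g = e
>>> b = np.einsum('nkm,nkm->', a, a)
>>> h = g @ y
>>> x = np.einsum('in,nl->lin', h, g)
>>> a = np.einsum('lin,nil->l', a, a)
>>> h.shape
(29, 29)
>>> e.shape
(29, 17)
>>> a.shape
(13,)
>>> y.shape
(17, 29)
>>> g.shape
(29, 17)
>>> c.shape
()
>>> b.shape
()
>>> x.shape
(17, 29, 29)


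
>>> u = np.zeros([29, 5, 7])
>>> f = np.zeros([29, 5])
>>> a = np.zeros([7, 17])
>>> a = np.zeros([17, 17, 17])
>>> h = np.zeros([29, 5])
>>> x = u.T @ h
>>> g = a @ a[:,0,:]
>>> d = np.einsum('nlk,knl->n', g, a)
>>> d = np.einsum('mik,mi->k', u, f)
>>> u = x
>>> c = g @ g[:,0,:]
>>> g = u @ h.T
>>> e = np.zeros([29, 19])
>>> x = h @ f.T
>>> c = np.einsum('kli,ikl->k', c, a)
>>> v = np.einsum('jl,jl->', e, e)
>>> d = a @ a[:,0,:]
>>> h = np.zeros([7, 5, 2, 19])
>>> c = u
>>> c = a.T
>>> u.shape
(7, 5, 5)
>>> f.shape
(29, 5)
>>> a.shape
(17, 17, 17)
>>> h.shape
(7, 5, 2, 19)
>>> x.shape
(29, 29)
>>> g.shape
(7, 5, 29)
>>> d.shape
(17, 17, 17)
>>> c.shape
(17, 17, 17)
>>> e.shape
(29, 19)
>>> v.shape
()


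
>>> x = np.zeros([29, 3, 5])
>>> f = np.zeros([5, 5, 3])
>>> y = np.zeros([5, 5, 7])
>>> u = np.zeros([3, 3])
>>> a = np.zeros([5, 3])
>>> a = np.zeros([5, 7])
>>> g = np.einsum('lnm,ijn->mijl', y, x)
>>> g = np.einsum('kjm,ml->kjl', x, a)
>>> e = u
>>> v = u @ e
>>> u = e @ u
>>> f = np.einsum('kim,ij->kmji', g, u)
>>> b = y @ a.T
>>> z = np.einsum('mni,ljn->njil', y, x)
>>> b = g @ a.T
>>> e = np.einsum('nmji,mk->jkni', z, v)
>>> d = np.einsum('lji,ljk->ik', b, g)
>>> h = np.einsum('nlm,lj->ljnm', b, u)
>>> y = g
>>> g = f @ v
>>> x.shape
(29, 3, 5)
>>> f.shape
(29, 7, 3, 3)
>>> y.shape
(29, 3, 7)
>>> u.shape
(3, 3)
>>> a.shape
(5, 7)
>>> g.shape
(29, 7, 3, 3)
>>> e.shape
(7, 3, 5, 29)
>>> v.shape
(3, 3)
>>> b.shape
(29, 3, 5)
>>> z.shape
(5, 3, 7, 29)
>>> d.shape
(5, 7)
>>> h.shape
(3, 3, 29, 5)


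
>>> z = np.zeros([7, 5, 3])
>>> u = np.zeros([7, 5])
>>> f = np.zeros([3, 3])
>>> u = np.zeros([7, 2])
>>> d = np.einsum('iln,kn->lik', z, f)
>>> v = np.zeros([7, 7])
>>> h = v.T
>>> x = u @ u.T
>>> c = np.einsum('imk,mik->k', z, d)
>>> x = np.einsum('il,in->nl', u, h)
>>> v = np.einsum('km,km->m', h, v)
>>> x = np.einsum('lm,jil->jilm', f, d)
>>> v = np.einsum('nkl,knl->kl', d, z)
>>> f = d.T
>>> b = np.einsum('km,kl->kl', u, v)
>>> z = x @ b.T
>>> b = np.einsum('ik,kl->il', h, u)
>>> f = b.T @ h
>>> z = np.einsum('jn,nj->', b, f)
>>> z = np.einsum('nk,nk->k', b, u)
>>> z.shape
(2,)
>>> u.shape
(7, 2)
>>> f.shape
(2, 7)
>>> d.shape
(5, 7, 3)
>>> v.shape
(7, 3)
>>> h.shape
(7, 7)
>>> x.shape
(5, 7, 3, 3)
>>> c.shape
(3,)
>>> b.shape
(7, 2)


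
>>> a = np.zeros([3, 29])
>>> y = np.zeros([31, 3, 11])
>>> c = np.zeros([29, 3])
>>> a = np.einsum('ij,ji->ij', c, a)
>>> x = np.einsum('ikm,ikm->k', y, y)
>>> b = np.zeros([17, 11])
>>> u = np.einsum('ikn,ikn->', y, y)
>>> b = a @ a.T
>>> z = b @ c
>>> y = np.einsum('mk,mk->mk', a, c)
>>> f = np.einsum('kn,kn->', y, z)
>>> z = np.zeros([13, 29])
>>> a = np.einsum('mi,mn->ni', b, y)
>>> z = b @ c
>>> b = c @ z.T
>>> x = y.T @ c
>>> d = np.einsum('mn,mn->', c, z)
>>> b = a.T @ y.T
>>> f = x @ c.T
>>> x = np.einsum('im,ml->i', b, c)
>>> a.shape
(3, 29)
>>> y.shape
(29, 3)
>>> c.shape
(29, 3)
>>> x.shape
(29,)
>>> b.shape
(29, 29)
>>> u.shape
()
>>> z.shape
(29, 3)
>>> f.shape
(3, 29)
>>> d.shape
()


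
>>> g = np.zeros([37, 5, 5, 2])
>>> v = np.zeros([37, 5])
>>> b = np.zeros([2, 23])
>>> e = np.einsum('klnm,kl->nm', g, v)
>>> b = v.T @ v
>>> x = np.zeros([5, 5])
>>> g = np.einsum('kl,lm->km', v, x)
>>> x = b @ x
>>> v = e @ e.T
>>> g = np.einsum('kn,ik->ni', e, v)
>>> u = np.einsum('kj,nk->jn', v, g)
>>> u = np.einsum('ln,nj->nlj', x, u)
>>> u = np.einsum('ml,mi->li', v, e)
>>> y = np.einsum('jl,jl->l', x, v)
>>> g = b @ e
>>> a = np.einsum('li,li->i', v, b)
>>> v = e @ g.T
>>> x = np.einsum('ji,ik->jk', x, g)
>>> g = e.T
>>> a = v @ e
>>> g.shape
(2, 5)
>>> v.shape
(5, 5)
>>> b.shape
(5, 5)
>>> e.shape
(5, 2)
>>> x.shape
(5, 2)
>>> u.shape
(5, 2)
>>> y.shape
(5,)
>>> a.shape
(5, 2)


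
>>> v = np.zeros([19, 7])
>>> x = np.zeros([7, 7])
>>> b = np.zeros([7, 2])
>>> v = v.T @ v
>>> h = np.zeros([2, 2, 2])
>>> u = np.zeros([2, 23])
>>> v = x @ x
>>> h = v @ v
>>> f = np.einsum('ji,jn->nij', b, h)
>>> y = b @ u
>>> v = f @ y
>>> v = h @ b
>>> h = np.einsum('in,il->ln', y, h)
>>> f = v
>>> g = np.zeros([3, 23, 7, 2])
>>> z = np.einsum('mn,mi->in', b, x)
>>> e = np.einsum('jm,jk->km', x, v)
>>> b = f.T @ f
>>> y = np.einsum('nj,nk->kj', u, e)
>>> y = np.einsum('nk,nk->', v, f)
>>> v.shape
(7, 2)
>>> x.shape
(7, 7)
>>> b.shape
(2, 2)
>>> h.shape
(7, 23)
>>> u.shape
(2, 23)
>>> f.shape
(7, 2)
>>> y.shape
()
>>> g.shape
(3, 23, 7, 2)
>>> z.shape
(7, 2)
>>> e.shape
(2, 7)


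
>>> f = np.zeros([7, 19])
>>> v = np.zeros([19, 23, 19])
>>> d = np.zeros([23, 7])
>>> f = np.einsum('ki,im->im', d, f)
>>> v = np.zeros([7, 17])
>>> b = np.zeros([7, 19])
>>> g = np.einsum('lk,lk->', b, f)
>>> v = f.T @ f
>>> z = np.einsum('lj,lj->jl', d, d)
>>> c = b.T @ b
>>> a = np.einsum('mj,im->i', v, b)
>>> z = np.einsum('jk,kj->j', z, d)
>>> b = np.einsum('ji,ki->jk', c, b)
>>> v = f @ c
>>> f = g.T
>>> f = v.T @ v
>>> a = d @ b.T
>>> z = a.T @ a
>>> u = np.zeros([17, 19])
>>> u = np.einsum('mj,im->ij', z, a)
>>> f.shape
(19, 19)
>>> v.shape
(7, 19)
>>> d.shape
(23, 7)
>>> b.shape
(19, 7)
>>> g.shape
()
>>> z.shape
(19, 19)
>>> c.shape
(19, 19)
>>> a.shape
(23, 19)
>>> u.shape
(23, 19)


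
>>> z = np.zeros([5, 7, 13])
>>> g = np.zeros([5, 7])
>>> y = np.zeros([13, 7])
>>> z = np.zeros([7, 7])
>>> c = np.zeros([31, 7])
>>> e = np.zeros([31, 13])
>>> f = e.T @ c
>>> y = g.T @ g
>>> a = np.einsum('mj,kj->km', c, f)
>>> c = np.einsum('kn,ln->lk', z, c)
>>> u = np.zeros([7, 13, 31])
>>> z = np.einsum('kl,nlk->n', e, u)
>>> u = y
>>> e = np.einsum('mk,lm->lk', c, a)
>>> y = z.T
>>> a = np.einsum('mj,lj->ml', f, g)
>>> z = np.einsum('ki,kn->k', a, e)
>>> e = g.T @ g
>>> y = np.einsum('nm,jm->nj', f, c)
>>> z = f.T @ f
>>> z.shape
(7, 7)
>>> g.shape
(5, 7)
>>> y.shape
(13, 31)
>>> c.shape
(31, 7)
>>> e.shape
(7, 7)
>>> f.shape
(13, 7)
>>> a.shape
(13, 5)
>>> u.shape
(7, 7)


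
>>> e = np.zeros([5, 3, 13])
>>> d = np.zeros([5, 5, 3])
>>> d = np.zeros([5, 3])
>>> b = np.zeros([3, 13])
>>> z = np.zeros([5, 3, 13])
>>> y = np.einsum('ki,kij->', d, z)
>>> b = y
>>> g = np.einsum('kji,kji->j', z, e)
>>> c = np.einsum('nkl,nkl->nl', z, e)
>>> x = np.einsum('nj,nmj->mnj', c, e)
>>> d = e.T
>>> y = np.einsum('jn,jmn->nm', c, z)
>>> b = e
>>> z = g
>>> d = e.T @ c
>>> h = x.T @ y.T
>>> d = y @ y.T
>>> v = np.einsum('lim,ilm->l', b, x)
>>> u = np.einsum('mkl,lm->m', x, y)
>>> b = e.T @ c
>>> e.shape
(5, 3, 13)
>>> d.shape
(13, 13)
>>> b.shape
(13, 3, 13)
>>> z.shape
(3,)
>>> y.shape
(13, 3)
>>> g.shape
(3,)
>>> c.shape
(5, 13)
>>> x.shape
(3, 5, 13)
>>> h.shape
(13, 5, 13)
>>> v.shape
(5,)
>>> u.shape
(3,)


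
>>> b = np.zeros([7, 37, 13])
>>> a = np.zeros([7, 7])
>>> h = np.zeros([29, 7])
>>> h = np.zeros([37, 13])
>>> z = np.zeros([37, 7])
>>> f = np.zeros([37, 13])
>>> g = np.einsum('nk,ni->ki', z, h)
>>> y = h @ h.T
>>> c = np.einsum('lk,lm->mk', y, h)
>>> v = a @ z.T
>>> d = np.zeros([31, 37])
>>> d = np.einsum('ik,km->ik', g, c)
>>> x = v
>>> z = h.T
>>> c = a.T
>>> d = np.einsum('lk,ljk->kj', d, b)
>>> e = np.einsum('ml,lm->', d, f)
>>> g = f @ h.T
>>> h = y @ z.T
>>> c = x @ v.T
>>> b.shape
(7, 37, 13)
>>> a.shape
(7, 7)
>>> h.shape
(37, 13)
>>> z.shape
(13, 37)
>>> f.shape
(37, 13)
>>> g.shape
(37, 37)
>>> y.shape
(37, 37)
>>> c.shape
(7, 7)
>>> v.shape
(7, 37)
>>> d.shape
(13, 37)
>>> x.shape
(7, 37)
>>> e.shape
()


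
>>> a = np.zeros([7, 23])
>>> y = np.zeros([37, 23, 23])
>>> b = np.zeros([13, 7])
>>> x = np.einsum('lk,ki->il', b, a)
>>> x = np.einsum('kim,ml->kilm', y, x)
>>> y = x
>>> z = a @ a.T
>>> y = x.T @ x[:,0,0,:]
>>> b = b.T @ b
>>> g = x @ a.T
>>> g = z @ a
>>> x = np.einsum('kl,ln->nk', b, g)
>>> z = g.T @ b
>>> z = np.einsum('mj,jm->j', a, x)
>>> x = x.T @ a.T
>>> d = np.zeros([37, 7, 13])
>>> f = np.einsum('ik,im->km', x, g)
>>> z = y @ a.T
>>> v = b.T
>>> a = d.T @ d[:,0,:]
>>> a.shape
(13, 7, 13)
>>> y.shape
(23, 13, 23, 23)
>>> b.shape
(7, 7)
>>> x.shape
(7, 7)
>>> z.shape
(23, 13, 23, 7)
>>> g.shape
(7, 23)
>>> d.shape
(37, 7, 13)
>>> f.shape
(7, 23)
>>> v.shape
(7, 7)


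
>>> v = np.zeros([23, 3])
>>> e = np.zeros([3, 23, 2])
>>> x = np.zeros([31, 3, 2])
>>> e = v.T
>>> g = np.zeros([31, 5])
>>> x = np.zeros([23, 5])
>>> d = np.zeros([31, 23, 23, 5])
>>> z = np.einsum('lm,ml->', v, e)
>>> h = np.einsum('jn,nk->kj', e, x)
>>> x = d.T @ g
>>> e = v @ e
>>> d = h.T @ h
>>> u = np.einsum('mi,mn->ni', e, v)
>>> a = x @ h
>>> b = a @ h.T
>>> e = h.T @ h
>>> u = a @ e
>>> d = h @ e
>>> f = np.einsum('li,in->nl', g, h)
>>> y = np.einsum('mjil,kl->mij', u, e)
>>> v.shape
(23, 3)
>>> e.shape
(3, 3)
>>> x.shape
(5, 23, 23, 5)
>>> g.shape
(31, 5)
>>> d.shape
(5, 3)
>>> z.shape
()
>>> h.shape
(5, 3)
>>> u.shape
(5, 23, 23, 3)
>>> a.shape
(5, 23, 23, 3)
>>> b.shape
(5, 23, 23, 5)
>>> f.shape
(3, 31)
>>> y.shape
(5, 23, 23)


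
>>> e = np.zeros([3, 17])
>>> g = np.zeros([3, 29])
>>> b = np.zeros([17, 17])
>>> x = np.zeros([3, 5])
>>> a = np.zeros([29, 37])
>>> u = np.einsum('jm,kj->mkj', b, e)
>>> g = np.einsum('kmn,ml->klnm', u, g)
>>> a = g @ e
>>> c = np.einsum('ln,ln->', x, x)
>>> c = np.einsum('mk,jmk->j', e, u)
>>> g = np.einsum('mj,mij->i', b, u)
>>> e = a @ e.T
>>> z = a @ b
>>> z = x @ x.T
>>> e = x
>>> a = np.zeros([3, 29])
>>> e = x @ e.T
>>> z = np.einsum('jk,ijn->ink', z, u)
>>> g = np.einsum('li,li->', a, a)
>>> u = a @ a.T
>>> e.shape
(3, 3)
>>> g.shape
()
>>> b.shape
(17, 17)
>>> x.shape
(3, 5)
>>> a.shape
(3, 29)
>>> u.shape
(3, 3)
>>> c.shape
(17,)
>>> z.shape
(17, 17, 3)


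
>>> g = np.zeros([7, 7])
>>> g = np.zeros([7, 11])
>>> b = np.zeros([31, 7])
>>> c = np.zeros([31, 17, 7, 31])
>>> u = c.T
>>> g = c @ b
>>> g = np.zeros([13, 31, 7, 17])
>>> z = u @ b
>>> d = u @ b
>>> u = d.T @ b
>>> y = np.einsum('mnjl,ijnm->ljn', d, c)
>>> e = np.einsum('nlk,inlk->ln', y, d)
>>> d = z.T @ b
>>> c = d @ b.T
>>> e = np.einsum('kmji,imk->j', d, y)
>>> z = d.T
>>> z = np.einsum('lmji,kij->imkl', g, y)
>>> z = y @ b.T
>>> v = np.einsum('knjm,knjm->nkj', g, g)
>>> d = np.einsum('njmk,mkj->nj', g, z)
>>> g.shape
(13, 31, 7, 17)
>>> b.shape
(31, 7)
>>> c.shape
(7, 17, 7, 31)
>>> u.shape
(7, 17, 7, 7)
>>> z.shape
(7, 17, 31)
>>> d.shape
(13, 31)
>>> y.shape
(7, 17, 7)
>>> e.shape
(7,)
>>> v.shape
(31, 13, 7)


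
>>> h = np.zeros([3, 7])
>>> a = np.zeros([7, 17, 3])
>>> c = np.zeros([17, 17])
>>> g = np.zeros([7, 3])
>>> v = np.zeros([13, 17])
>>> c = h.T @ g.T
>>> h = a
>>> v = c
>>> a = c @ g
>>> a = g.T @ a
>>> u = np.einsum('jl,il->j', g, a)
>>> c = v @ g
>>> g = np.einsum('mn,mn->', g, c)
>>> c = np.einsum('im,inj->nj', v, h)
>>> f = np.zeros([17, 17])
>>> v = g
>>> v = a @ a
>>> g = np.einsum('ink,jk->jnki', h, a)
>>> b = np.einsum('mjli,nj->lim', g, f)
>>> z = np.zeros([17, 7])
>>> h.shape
(7, 17, 3)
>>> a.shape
(3, 3)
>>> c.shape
(17, 3)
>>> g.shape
(3, 17, 3, 7)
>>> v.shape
(3, 3)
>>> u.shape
(7,)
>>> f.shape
(17, 17)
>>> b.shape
(3, 7, 3)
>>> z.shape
(17, 7)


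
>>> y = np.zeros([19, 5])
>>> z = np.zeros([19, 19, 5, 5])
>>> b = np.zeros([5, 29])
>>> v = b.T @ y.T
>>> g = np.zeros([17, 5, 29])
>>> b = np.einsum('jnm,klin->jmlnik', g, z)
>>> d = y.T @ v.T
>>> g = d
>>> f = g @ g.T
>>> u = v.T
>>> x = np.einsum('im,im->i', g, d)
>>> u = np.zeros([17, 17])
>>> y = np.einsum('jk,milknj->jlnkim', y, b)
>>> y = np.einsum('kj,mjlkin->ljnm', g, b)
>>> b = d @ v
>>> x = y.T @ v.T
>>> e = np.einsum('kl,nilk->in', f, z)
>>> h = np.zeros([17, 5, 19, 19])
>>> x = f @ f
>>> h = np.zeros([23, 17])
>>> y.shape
(19, 29, 19, 17)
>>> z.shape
(19, 19, 5, 5)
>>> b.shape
(5, 19)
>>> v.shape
(29, 19)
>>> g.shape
(5, 29)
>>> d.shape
(5, 29)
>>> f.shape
(5, 5)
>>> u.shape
(17, 17)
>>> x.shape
(5, 5)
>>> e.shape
(19, 19)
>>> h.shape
(23, 17)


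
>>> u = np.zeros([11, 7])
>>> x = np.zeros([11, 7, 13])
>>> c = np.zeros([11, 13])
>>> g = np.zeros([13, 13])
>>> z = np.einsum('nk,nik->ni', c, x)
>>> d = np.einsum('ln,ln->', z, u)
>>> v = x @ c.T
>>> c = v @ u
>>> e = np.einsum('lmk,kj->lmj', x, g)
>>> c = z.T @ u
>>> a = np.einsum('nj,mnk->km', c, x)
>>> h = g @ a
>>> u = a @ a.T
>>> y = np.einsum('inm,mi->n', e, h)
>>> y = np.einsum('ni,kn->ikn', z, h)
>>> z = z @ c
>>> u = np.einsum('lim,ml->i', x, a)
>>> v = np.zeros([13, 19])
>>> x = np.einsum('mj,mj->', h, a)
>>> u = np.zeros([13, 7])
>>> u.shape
(13, 7)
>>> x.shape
()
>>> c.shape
(7, 7)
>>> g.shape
(13, 13)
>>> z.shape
(11, 7)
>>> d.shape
()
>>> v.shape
(13, 19)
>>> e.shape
(11, 7, 13)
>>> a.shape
(13, 11)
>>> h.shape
(13, 11)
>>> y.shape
(7, 13, 11)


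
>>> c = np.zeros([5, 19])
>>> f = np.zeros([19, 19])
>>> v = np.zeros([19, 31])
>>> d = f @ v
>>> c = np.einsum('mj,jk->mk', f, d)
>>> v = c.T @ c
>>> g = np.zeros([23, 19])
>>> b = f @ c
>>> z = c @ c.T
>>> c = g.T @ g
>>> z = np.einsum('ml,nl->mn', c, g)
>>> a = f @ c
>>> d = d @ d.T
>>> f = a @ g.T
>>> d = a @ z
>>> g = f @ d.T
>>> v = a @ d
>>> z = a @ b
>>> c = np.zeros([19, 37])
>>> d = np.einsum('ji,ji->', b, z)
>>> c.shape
(19, 37)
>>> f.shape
(19, 23)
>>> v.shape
(19, 23)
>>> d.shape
()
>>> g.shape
(19, 19)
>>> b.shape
(19, 31)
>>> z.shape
(19, 31)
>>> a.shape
(19, 19)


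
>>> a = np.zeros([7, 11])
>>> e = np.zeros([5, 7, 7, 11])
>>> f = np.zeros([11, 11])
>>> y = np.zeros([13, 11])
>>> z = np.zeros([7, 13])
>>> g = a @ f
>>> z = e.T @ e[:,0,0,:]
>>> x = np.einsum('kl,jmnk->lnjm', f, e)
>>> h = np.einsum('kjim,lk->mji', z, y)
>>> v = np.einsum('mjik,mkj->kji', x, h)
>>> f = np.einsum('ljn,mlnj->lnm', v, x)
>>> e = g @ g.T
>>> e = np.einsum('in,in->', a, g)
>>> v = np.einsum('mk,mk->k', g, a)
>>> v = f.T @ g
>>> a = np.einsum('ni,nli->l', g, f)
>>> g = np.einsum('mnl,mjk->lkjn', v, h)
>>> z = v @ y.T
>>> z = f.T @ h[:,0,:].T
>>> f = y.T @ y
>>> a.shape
(5,)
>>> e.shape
()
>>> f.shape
(11, 11)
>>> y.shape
(13, 11)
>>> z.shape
(11, 5, 11)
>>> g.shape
(11, 7, 7, 5)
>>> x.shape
(11, 7, 5, 7)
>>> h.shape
(11, 7, 7)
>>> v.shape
(11, 5, 11)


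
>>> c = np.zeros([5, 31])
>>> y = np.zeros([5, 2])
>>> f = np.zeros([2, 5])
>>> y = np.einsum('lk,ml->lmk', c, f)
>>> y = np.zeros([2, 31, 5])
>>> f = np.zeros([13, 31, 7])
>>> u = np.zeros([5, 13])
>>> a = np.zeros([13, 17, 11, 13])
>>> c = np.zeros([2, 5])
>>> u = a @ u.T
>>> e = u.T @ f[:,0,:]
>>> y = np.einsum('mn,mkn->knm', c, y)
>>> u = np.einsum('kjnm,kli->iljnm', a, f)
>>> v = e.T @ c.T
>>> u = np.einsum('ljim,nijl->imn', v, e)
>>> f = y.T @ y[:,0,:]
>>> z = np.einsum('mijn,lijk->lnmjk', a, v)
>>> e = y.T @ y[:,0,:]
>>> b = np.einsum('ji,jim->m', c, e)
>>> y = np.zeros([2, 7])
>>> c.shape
(2, 5)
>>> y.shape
(2, 7)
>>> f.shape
(2, 5, 2)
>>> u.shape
(11, 2, 5)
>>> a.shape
(13, 17, 11, 13)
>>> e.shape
(2, 5, 2)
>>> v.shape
(7, 17, 11, 2)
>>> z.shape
(7, 13, 13, 11, 2)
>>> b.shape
(2,)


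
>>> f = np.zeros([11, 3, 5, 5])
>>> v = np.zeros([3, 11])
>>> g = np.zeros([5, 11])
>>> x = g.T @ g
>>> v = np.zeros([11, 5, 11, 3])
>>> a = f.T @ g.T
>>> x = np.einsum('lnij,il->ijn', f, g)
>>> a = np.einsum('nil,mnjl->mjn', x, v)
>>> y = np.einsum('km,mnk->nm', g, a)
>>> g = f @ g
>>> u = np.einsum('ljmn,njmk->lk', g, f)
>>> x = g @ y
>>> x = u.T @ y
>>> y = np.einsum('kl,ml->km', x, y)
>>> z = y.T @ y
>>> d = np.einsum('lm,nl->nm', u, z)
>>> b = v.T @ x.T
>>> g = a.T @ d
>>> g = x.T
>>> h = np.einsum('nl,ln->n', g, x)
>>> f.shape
(11, 3, 5, 5)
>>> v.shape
(11, 5, 11, 3)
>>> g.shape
(11, 5)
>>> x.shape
(5, 11)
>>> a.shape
(11, 11, 5)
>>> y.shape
(5, 11)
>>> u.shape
(11, 5)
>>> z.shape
(11, 11)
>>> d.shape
(11, 5)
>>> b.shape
(3, 11, 5, 5)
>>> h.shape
(11,)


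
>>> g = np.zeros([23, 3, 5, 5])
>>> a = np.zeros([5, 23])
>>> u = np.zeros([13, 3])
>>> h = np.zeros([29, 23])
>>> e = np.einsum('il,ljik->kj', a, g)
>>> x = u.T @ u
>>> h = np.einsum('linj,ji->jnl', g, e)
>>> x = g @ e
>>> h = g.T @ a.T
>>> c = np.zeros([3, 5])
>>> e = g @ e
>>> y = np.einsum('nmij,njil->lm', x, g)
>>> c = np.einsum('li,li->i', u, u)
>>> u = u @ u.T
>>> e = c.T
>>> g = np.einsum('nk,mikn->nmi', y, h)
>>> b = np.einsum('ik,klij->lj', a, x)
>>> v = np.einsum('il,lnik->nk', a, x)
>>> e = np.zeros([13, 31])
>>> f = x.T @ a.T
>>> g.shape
(5, 5, 5)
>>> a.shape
(5, 23)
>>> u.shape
(13, 13)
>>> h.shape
(5, 5, 3, 5)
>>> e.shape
(13, 31)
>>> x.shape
(23, 3, 5, 3)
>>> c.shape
(3,)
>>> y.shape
(5, 3)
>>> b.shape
(3, 3)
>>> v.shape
(3, 3)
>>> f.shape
(3, 5, 3, 5)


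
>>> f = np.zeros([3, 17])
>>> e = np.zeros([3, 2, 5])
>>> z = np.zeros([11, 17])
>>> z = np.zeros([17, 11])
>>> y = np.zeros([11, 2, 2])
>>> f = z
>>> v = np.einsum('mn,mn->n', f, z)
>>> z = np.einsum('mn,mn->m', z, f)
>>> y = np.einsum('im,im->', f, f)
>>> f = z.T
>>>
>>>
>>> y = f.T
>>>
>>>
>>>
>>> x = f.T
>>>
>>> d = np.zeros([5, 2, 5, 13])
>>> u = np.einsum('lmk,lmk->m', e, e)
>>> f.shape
(17,)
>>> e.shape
(3, 2, 5)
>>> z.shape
(17,)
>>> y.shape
(17,)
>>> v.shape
(11,)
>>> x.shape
(17,)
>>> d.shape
(5, 2, 5, 13)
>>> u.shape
(2,)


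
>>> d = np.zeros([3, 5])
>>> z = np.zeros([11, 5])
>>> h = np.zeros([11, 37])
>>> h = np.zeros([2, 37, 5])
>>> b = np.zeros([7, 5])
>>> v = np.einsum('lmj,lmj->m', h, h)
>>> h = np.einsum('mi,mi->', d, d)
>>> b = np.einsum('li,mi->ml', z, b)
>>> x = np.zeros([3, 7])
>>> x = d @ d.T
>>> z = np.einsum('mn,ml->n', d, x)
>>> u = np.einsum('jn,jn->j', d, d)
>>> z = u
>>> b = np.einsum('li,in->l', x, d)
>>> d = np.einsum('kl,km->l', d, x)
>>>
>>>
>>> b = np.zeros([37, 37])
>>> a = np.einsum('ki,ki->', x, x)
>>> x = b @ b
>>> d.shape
(5,)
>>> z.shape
(3,)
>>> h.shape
()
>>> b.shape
(37, 37)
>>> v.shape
(37,)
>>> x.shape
(37, 37)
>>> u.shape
(3,)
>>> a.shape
()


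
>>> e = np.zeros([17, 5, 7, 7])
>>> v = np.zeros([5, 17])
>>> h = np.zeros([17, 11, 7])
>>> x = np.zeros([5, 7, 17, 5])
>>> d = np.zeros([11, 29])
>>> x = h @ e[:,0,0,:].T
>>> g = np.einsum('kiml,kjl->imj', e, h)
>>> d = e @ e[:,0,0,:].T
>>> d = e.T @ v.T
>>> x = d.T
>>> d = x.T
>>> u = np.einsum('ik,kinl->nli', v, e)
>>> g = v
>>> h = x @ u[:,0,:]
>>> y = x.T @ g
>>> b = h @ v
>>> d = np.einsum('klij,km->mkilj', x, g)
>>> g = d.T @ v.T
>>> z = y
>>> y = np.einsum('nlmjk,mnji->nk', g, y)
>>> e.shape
(17, 5, 7, 7)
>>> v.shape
(5, 17)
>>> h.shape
(5, 5, 7, 5)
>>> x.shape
(5, 5, 7, 7)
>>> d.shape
(17, 5, 7, 5, 7)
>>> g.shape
(7, 5, 7, 5, 5)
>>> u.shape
(7, 7, 5)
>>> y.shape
(7, 5)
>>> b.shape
(5, 5, 7, 17)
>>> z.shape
(7, 7, 5, 17)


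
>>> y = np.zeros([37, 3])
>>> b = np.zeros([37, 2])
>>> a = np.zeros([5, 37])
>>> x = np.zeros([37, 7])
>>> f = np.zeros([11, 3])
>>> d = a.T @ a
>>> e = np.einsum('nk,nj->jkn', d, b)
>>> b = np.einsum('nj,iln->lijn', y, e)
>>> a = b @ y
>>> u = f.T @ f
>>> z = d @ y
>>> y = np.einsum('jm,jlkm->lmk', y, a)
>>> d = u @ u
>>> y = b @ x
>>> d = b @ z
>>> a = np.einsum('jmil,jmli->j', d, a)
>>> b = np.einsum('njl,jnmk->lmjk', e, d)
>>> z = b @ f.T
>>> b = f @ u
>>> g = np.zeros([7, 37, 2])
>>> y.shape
(37, 2, 3, 7)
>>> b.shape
(11, 3)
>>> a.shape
(37,)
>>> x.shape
(37, 7)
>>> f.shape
(11, 3)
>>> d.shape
(37, 2, 3, 3)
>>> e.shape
(2, 37, 37)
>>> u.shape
(3, 3)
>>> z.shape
(37, 3, 37, 11)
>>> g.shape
(7, 37, 2)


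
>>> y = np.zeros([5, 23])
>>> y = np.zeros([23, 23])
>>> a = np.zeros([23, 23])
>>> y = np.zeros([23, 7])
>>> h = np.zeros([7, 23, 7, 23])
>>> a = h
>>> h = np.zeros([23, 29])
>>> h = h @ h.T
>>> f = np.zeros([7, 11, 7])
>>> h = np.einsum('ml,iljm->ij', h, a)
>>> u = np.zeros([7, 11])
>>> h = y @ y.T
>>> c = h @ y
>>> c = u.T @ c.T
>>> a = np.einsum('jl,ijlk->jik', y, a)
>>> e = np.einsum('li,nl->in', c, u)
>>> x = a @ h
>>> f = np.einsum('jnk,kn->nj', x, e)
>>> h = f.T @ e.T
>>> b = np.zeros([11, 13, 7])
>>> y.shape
(23, 7)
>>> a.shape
(23, 7, 23)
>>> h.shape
(23, 23)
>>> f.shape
(7, 23)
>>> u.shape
(7, 11)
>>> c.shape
(11, 23)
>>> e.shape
(23, 7)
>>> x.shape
(23, 7, 23)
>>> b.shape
(11, 13, 7)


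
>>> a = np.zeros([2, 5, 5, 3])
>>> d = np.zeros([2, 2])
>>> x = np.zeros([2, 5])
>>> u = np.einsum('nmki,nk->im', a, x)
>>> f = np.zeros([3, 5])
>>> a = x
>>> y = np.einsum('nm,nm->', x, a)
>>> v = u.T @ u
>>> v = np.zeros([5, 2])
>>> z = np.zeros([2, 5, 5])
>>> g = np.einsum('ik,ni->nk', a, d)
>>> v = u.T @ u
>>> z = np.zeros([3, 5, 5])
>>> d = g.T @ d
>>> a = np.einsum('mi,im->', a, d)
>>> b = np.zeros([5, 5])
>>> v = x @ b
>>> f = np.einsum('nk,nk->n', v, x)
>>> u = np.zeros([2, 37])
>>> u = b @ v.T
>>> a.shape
()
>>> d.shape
(5, 2)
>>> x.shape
(2, 5)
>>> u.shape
(5, 2)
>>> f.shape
(2,)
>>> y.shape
()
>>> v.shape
(2, 5)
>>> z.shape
(3, 5, 5)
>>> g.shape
(2, 5)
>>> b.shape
(5, 5)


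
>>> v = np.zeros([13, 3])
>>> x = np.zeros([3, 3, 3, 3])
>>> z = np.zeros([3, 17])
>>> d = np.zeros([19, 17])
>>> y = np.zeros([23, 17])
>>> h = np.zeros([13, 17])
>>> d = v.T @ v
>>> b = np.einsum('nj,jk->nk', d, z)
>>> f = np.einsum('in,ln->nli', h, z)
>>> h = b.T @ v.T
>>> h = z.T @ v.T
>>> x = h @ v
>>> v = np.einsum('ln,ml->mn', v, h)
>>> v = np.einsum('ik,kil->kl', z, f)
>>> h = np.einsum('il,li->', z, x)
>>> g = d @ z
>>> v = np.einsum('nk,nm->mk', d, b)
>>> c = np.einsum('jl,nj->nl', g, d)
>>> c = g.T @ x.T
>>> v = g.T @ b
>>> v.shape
(17, 17)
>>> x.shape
(17, 3)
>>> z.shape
(3, 17)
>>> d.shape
(3, 3)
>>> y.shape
(23, 17)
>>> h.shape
()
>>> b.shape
(3, 17)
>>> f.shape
(17, 3, 13)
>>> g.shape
(3, 17)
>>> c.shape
(17, 17)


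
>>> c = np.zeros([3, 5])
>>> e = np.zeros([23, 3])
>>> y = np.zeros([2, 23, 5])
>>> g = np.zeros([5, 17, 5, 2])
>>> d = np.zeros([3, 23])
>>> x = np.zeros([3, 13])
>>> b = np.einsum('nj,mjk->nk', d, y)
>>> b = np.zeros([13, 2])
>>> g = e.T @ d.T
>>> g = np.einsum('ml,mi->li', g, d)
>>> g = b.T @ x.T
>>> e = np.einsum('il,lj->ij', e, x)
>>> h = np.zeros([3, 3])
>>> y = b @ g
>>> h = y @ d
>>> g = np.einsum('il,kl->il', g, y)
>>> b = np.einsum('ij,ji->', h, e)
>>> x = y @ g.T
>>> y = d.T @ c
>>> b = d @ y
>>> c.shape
(3, 5)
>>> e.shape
(23, 13)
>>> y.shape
(23, 5)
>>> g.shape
(2, 3)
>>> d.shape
(3, 23)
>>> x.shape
(13, 2)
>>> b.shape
(3, 5)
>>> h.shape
(13, 23)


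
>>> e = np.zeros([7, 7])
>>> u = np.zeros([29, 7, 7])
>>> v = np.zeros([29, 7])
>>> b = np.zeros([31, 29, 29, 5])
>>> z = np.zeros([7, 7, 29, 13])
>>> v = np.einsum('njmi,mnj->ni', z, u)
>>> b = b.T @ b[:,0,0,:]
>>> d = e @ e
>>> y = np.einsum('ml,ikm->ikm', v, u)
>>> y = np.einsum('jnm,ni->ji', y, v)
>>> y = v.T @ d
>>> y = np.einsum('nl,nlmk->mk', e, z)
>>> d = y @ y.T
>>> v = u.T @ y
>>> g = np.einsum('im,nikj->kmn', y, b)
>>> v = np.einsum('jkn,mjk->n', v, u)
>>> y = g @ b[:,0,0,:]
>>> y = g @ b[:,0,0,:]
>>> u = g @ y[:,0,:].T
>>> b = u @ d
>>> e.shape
(7, 7)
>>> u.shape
(29, 13, 29)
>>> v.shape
(13,)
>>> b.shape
(29, 13, 29)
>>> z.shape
(7, 7, 29, 13)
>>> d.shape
(29, 29)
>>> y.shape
(29, 13, 5)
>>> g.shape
(29, 13, 5)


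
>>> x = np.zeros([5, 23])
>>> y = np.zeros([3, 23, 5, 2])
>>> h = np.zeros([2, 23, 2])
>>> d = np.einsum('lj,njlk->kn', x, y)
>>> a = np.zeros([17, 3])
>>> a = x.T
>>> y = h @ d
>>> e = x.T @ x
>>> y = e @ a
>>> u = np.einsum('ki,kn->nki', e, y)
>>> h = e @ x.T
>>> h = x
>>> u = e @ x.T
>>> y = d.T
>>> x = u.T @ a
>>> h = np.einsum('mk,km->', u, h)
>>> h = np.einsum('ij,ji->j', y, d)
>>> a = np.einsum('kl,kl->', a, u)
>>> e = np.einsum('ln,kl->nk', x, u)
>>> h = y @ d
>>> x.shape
(5, 5)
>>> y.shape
(3, 2)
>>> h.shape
(3, 3)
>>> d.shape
(2, 3)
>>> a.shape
()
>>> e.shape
(5, 23)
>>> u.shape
(23, 5)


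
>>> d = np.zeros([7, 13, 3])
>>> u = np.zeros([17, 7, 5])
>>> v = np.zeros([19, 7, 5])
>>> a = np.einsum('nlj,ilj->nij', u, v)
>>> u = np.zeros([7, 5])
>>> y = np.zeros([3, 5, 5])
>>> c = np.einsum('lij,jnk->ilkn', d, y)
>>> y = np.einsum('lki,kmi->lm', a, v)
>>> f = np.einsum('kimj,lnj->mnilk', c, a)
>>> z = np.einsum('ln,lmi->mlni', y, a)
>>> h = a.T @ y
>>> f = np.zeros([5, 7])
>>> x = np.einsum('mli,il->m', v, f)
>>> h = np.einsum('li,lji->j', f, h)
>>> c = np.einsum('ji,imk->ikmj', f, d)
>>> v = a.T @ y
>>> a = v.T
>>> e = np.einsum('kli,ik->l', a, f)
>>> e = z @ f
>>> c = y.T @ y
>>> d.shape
(7, 13, 3)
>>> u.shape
(7, 5)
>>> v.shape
(5, 19, 7)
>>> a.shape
(7, 19, 5)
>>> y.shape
(17, 7)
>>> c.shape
(7, 7)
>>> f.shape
(5, 7)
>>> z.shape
(19, 17, 7, 5)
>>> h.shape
(19,)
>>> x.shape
(19,)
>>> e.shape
(19, 17, 7, 7)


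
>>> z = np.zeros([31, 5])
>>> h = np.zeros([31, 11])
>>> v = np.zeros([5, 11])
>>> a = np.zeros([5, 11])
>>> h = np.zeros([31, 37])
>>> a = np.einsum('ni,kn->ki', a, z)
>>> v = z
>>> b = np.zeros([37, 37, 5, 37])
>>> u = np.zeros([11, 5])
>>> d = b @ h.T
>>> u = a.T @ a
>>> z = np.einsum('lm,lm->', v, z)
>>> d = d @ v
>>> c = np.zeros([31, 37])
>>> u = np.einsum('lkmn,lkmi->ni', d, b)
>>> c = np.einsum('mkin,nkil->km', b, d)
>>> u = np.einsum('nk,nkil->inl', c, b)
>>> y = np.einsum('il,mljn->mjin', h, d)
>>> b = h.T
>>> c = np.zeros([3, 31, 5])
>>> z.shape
()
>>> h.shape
(31, 37)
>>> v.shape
(31, 5)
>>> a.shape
(31, 11)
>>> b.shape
(37, 31)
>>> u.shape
(5, 37, 37)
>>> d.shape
(37, 37, 5, 5)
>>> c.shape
(3, 31, 5)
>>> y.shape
(37, 5, 31, 5)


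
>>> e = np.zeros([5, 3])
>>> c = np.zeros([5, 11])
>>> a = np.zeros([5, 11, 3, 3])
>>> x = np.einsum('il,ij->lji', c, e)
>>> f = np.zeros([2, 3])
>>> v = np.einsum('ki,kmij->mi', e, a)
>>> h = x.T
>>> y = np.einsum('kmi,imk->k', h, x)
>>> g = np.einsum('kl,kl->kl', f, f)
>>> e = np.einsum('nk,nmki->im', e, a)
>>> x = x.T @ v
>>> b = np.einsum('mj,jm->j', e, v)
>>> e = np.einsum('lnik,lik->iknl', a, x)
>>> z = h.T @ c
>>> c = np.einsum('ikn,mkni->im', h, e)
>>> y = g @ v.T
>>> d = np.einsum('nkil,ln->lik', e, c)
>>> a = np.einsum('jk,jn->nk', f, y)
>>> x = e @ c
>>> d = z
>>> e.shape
(3, 3, 11, 5)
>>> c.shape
(5, 3)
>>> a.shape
(11, 3)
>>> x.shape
(3, 3, 11, 3)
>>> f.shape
(2, 3)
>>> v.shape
(11, 3)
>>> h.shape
(5, 3, 11)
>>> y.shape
(2, 11)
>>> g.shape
(2, 3)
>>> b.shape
(11,)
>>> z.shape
(11, 3, 11)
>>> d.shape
(11, 3, 11)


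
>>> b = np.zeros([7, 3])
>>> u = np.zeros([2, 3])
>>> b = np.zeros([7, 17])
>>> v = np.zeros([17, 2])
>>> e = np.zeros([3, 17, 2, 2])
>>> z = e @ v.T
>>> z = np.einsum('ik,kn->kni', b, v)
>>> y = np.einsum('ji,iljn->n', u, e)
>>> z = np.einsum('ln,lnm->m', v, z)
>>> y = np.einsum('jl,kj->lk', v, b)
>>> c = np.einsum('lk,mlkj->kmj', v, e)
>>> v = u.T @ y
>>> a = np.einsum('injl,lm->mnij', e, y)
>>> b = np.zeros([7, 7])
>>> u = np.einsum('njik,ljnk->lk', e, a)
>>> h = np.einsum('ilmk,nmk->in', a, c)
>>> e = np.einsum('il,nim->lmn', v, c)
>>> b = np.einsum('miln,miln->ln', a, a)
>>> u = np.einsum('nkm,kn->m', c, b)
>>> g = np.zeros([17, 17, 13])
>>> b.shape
(3, 2)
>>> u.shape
(2,)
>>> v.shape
(3, 7)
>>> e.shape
(7, 2, 2)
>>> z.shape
(7,)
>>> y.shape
(2, 7)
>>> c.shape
(2, 3, 2)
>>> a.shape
(7, 17, 3, 2)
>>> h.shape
(7, 2)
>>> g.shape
(17, 17, 13)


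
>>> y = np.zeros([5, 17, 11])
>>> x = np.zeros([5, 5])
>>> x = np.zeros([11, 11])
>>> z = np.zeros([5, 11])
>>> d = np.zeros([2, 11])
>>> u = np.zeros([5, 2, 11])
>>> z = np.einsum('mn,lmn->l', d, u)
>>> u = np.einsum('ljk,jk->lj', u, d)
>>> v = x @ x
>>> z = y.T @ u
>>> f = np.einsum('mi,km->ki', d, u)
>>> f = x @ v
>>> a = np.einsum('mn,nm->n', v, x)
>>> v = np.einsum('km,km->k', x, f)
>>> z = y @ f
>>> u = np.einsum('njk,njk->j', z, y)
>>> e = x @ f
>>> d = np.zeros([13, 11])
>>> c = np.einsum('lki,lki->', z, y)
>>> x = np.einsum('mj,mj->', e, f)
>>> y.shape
(5, 17, 11)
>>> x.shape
()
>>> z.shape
(5, 17, 11)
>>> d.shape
(13, 11)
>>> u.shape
(17,)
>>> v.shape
(11,)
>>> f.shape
(11, 11)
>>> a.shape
(11,)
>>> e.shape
(11, 11)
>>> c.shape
()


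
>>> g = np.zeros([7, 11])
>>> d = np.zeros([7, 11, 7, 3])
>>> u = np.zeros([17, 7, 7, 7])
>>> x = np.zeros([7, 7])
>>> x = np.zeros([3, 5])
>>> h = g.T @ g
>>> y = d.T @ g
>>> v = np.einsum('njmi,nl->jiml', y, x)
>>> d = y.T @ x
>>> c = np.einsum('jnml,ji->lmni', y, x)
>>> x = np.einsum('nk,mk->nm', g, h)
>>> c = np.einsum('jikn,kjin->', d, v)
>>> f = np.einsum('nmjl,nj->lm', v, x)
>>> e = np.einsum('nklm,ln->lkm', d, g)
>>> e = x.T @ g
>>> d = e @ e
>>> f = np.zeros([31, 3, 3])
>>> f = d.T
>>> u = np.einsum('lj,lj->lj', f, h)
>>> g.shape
(7, 11)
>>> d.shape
(11, 11)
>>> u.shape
(11, 11)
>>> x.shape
(7, 11)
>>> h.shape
(11, 11)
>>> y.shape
(3, 7, 11, 11)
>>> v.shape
(7, 11, 11, 5)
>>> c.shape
()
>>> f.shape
(11, 11)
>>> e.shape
(11, 11)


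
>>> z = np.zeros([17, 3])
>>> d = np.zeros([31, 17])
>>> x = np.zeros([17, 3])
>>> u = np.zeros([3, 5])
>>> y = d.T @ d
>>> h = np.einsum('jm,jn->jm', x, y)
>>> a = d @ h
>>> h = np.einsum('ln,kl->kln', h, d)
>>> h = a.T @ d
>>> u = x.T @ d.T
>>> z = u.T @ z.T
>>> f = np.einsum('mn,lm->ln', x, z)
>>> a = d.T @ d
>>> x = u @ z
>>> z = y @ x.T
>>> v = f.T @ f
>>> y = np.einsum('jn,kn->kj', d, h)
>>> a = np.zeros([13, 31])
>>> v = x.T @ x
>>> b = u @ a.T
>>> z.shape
(17, 3)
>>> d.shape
(31, 17)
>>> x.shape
(3, 17)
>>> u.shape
(3, 31)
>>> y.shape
(3, 31)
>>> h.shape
(3, 17)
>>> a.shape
(13, 31)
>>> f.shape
(31, 3)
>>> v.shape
(17, 17)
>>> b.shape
(3, 13)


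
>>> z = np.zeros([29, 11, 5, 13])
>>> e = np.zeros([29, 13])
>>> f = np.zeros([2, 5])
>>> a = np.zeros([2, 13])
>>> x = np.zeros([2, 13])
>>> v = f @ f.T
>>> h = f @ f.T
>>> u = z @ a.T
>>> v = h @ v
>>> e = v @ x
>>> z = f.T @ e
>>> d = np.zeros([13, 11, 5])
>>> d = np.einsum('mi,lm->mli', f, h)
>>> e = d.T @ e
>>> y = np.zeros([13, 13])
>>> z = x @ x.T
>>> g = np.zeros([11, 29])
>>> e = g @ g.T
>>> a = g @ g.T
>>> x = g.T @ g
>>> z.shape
(2, 2)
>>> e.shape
(11, 11)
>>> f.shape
(2, 5)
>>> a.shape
(11, 11)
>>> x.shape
(29, 29)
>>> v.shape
(2, 2)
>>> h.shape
(2, 2)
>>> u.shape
(29, 11, 5, 2)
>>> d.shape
(2, 2, 5)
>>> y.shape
(13, 13)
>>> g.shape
(11, 29)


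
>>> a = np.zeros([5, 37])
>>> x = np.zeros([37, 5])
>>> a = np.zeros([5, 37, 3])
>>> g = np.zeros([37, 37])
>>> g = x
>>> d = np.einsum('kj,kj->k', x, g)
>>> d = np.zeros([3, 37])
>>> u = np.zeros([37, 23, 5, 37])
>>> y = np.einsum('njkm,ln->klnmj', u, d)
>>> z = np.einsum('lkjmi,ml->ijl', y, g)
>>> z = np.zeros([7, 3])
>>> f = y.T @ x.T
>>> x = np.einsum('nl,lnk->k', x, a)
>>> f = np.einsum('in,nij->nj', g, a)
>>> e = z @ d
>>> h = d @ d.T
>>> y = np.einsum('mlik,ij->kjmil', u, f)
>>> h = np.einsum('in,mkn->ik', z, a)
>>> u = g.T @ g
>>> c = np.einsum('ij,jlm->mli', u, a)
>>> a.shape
(5, 37, 3)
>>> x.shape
(3,)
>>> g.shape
(37, 5)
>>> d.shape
(3, 37)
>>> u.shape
(5, 5)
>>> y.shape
(37, 3, 37, 5, 23)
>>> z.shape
(7, 3)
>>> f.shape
(5, 3)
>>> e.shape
(7, 37)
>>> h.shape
(7, 37)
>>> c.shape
(3, 37, 5)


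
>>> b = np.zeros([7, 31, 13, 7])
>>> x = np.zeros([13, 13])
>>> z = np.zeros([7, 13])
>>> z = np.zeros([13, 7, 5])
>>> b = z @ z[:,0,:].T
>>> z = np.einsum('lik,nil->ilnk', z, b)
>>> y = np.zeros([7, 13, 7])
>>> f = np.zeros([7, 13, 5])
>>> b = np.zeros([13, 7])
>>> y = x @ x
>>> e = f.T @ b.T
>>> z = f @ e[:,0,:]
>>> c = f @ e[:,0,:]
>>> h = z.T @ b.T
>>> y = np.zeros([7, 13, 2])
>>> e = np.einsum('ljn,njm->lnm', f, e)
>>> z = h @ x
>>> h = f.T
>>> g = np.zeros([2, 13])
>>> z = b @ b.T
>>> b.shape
(13, 7)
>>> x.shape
(13, 13)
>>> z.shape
(13, 13)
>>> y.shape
(7, 13, 2)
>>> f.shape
(7, 13, 5)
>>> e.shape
(7, 5, 13)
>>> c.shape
(7, 13, 13)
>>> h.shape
(5, 13, 7)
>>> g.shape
(2, 13)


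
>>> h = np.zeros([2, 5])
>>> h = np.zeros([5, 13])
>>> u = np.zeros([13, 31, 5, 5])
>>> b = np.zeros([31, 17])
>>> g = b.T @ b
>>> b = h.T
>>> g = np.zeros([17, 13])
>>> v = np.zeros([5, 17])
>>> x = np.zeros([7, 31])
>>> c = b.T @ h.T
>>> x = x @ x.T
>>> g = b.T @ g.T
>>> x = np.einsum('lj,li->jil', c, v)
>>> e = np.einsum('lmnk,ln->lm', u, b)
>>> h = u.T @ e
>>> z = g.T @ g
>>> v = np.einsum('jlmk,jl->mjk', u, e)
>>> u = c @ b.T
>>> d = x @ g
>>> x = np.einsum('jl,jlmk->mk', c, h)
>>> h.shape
(5, 5, 31, 31)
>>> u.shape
(5, 13)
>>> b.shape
(13, 5)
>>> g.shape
(5, 17)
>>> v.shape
(5, 13, 5)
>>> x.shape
(31, 31)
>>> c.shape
(5, 5)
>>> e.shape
(13, 31)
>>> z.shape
(17, 17)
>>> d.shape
(5, 17, 17)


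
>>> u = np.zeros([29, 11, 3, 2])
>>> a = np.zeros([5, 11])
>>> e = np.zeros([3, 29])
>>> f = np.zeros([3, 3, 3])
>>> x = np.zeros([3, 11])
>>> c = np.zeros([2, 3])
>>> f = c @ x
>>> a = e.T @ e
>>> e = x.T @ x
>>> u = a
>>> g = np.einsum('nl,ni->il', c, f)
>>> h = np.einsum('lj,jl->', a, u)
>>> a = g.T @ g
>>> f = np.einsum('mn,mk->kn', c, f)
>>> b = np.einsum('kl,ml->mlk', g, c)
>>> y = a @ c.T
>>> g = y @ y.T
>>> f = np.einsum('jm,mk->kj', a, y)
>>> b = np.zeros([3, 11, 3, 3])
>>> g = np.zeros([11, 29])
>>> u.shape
(29, 29)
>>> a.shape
(3, 3)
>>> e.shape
(11, 11)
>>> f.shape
(2, 3)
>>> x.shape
(3, 11)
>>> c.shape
(2, 3)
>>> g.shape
(11, 29)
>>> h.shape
()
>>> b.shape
(3, 11, 3, 3)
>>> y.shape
(3, 2)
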